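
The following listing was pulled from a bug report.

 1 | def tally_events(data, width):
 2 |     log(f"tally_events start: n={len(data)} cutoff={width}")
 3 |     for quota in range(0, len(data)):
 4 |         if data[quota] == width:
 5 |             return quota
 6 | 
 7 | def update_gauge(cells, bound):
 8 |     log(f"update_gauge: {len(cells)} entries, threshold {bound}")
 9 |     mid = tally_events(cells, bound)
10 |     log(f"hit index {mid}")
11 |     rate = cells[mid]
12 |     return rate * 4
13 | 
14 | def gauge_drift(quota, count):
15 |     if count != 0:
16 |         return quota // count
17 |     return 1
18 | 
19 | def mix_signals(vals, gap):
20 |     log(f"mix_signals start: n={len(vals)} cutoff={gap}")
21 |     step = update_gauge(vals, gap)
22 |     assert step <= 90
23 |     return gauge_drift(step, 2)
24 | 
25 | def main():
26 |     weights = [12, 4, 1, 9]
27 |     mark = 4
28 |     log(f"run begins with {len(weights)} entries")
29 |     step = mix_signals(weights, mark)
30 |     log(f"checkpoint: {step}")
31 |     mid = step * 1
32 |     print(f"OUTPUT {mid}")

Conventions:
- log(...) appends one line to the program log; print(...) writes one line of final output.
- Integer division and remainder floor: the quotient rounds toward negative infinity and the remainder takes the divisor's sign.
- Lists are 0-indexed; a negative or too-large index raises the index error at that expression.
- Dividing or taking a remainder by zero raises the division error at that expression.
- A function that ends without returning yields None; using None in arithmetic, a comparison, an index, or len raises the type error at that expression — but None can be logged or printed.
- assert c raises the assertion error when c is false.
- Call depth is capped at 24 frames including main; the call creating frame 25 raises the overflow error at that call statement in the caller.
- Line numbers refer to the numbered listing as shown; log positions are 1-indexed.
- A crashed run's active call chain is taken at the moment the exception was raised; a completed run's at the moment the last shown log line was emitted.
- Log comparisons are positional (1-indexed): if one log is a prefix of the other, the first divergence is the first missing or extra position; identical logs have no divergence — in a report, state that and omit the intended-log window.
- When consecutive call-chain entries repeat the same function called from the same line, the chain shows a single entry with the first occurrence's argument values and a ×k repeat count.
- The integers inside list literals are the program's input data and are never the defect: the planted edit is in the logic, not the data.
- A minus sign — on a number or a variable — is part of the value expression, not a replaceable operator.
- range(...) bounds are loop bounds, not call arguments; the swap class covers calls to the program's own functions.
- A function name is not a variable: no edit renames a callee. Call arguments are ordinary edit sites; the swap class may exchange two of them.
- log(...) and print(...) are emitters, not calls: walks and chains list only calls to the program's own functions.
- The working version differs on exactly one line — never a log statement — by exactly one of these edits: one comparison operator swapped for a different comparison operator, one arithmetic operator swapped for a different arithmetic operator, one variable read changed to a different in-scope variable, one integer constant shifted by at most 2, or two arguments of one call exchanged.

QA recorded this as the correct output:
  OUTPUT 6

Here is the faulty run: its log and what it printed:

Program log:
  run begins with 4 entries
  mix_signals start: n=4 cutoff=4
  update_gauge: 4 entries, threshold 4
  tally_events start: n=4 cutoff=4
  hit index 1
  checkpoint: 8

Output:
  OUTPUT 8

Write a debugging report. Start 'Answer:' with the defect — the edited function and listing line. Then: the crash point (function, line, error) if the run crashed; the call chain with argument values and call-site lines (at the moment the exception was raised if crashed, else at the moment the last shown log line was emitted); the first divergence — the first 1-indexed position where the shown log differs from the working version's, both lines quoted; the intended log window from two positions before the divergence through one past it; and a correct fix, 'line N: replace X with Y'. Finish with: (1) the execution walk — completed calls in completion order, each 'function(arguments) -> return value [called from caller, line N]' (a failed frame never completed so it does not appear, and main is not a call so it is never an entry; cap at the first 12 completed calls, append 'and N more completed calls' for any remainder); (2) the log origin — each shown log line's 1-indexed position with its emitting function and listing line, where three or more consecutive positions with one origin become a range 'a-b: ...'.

Answer: the defect is in update_gauge at line 12.
Key fact: Position 6 is the first bad log line: 'checkpoint: 8' should read 'checkpoint: 6'.
Call chain: main.
First divergence: position 6; shown 'checkpoint: 8' vs intended 'checkpoint: 6'.
Intended log window:
  4: tally_events start: n=4 cutoff=4
  5: hit index 1
  6: checkpoint: 6
Execution walk:
  tally_events([12, 4, 1, 9], 4) -> 1  [called from update_gauge, line 9]
  update_gauge([12, 4, 1, 9], 4) -> 16  [called from mix_signals, line 21]
  gauge_drift(16, 2) -> 8  [called from mix_signals, line 23]
  mix_signals([12, 4, 1, 9], 4) -> 8  [called from main, line 29]
Origin of each log line:
  1 — main, line 28
  2 — mix_signals, line 20
  3 — update_gauge, line 8
  4 — tally_events, line 2
  5 — update_gauge, line 10
  6 — main, line 30
A correct fix: line 12: replace `4` with `3`.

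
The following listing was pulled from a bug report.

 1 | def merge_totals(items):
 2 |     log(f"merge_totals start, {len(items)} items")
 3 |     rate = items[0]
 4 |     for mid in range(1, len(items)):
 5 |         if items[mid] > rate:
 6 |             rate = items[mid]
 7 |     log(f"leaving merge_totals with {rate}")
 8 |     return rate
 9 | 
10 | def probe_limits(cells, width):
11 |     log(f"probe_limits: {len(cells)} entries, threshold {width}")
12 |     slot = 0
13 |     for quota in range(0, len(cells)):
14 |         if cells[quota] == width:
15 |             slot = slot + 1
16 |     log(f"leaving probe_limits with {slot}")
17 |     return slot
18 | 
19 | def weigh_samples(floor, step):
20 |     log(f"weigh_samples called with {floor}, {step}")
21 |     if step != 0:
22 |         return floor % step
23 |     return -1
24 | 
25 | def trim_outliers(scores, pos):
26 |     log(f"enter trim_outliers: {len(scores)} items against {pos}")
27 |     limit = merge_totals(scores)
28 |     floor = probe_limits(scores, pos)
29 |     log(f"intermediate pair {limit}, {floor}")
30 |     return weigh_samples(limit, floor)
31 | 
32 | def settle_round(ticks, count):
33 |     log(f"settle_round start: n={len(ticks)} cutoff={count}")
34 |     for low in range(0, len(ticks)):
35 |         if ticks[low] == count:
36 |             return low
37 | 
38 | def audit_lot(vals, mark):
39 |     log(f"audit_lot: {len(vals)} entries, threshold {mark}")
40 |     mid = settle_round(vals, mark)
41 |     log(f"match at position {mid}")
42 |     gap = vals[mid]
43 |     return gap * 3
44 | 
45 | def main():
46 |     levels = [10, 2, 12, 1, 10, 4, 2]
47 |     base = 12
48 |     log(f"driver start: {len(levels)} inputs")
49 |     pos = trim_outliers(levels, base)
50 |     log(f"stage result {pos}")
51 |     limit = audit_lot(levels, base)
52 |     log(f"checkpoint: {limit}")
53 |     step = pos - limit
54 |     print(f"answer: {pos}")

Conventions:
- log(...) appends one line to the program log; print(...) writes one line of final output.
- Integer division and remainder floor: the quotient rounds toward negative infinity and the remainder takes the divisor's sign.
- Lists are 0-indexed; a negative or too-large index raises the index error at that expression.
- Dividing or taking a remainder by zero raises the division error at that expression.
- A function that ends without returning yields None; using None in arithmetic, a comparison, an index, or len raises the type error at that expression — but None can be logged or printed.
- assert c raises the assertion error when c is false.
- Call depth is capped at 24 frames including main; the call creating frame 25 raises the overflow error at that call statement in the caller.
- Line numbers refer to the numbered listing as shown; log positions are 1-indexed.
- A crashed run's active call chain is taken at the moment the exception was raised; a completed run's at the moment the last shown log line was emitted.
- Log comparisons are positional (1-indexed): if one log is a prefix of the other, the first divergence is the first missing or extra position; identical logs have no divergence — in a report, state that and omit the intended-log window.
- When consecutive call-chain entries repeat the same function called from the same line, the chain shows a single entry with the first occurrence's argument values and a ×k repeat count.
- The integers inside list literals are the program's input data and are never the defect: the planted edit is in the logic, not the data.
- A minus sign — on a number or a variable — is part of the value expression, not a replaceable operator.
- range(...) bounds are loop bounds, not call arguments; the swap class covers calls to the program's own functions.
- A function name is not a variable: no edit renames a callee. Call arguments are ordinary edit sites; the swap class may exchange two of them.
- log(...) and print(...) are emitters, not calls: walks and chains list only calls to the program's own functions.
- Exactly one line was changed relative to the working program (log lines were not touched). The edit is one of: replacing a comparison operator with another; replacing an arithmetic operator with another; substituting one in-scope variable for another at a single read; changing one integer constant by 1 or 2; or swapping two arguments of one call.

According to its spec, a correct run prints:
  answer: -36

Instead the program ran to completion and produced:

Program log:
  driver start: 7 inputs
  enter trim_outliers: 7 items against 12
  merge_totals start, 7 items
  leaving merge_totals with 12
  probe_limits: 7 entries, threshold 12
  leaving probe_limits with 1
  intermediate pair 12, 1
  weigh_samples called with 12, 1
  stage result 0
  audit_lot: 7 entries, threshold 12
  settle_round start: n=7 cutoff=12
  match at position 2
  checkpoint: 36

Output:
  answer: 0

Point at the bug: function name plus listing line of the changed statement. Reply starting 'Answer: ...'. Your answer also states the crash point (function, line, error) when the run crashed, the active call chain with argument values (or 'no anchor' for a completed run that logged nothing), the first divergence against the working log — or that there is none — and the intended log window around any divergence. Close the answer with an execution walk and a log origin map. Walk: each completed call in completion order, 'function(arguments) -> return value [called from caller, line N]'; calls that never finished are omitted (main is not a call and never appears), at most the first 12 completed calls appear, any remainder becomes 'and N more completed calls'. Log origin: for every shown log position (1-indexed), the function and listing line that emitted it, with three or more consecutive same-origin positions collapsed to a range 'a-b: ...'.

Answer: the defect is in main at line 54.
Key fact: The logs agree in full; only the final output differs.
Call chain: main.
First divergence: none; the two logs match at every position.
Execution walk:
  merge_totals([10, 2, 12, 1, 10, 4, 2]) -> 12  [called from trim_outliers, line 27]
  probe_limits([10, 2, 12, 1, 10, 4, 2], 12) -> 1  [called from trim_outliers, line 28]
  weigh_samples(12, 1) -> 0  [called from trim_outliers, line 30]
  trim_outliers([10, 2, 12, 1, 10, 4, 2], 12) -> 0  [called from main, line 49]
  settle_round([10, 2, 12, 1, 10, 4, 2], 12) -> 2  [called from audit_lot, line 40]
  audit_lot([10, 2, 12, 1, 10, 4, 2], 12) -> 36  [called from main, line 51]
Origin of each log line:
  1: logged in main at line 48
  2: logged in trim_outliers at line 26
  3: logged in merge_totals at line 2
  4: logged in merge_totals at line 7
  5: logged in probe_limits at line 11
  6: logged in probe_limits at line 16
  7: logged in trim_outliers at line 29
  8: logged in weigh_samples at line 20
  9: logged in main at line 50
  10: logged in audit_lot at line 39
  11: logged in settle_round at line 33
  12: logged in audit_lot at line 41
  13: logged in main at line 52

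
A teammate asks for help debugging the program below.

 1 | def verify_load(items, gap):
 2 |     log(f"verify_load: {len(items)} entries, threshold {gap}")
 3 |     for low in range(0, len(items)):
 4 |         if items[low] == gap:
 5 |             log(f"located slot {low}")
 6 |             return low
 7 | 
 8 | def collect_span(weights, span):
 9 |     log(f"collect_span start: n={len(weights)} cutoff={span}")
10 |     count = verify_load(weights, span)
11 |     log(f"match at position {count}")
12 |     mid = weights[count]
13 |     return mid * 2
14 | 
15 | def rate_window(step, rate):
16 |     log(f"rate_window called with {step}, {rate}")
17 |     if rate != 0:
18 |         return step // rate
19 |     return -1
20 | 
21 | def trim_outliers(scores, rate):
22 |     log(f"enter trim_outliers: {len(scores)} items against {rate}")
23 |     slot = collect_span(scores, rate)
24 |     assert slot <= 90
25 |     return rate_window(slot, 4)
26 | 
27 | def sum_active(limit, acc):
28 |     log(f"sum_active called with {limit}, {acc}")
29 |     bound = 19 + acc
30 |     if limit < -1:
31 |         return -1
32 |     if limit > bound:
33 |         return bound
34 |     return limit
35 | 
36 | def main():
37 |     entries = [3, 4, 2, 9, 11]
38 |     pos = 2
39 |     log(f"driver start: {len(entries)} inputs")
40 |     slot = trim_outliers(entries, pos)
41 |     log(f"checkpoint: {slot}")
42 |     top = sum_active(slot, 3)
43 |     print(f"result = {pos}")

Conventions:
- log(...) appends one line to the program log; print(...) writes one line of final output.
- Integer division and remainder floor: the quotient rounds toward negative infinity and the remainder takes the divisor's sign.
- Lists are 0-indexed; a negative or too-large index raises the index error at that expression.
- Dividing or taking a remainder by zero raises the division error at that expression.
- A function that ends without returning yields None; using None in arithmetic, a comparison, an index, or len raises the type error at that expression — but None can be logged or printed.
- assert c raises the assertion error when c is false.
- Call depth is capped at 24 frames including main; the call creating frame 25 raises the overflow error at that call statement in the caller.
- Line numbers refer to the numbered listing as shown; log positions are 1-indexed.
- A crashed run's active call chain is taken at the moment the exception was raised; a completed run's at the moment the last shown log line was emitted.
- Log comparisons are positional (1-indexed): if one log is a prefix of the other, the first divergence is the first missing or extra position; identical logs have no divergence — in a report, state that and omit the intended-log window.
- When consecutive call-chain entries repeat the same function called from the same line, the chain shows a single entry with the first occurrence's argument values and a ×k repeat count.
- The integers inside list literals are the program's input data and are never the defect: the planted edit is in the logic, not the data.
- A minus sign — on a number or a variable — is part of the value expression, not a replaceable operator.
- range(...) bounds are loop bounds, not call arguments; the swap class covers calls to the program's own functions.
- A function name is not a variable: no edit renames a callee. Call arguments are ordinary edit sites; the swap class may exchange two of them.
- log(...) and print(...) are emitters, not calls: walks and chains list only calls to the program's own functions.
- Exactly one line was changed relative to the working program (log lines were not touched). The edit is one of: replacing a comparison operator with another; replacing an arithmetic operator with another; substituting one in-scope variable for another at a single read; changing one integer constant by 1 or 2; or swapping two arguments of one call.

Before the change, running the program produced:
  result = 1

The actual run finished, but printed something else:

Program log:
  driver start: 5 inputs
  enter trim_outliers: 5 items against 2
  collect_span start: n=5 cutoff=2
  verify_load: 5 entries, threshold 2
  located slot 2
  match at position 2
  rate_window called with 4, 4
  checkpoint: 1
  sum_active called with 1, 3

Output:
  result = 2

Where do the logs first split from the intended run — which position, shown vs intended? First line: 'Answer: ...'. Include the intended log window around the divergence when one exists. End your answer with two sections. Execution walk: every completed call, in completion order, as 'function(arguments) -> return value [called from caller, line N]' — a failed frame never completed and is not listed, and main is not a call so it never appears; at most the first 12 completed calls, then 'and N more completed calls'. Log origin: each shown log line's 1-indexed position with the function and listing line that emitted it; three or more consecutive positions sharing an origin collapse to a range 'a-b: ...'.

Answer: none; the two logs match at every position.
Execution walk:
  verify_load([3, 4, 2, 9, 11], 2) -> 2  [called from collect_span, line 10]
  collect_span([3, 4, 2, 9, 11], 2) -> 4  [called from trim_outliers, line 23]
  rate_window(4, 4) -> 1  [called from trim_outliers, line 25]
  trim_outliers([3, 4, 2, 9, 11], 2) -> 1  [called from main, line 40]
  sum_active(1, 3) -> 1  [called from main, line 42]
Origin of each log line:
  1: logged in main at line 39
  2: logged in trim_outliers at line 22
  3: logged in collect_span at line 9
  4: logged in verify_load at line 2
  5: logged in verify_load at line 5
  6: logged in collect_span at line 11
  7: logged in rate_window at line 16
  8: logged in main at line 41
  9: logged in sum_active at line 28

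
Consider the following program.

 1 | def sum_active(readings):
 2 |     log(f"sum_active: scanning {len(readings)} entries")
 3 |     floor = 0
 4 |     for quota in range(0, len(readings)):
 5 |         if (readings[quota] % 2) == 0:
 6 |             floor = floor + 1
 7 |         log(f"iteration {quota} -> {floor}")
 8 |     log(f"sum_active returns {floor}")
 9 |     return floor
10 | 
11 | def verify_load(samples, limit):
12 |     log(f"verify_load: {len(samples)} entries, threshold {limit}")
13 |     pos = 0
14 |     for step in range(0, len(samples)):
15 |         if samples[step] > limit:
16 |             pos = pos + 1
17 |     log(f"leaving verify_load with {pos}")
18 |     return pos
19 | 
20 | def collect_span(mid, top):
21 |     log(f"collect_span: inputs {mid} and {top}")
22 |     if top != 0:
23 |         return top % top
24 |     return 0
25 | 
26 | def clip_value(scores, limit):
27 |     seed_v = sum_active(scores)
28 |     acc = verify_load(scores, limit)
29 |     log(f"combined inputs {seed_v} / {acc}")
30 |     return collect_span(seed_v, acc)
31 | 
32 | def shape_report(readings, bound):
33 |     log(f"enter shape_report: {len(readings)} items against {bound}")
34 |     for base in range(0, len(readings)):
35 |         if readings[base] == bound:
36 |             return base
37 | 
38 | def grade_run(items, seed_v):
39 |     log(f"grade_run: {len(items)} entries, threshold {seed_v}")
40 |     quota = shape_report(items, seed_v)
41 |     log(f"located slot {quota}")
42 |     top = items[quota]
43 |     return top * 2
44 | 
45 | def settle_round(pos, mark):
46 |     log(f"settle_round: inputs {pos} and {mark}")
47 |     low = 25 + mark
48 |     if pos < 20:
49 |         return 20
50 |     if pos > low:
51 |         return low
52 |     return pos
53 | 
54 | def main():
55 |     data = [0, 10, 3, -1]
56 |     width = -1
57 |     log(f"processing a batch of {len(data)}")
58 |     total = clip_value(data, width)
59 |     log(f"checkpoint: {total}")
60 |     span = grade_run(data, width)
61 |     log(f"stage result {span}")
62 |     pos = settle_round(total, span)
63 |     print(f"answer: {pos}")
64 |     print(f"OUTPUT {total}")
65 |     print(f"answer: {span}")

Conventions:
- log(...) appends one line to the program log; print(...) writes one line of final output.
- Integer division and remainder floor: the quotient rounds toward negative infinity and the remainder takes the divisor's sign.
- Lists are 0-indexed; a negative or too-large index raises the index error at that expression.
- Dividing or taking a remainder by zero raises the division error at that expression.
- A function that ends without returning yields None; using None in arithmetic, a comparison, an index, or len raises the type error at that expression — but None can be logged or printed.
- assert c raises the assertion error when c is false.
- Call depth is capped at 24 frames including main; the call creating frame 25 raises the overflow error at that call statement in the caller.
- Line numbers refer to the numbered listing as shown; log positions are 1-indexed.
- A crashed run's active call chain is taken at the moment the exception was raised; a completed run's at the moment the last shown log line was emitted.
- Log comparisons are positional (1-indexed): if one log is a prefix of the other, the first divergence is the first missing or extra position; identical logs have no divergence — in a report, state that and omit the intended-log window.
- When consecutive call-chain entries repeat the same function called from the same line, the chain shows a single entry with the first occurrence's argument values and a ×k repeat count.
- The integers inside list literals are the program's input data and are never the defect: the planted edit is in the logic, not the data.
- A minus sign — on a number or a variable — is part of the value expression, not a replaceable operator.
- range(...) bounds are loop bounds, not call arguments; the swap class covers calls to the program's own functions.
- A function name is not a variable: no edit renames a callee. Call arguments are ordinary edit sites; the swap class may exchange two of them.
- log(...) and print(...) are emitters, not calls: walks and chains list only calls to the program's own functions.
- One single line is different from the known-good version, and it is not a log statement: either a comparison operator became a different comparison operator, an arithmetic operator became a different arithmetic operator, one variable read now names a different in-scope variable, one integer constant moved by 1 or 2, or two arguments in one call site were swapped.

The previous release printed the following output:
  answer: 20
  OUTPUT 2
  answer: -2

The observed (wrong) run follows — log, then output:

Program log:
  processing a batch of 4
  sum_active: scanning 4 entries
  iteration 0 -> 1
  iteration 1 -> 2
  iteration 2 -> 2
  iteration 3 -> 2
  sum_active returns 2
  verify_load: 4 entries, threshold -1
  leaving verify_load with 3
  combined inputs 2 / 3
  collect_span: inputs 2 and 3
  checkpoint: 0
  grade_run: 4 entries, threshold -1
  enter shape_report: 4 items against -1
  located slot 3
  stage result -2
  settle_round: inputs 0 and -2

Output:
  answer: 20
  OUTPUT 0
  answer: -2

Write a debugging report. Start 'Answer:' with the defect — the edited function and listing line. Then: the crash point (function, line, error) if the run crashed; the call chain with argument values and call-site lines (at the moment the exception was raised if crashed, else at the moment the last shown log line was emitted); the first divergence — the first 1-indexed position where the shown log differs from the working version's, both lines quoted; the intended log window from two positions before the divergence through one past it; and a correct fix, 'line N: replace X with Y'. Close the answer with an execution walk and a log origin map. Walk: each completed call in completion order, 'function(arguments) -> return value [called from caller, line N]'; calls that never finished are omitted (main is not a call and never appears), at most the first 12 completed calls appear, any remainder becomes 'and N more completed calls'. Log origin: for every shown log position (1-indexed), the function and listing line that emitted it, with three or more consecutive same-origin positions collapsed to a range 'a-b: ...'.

Answer: the defect is in collect_span at line 23.
Key observation: The earliest visible damage is log position 12 — 'checkpoint: 0' rather than the intended 'checkpoint: 2'.
Call chain: main -> settle_round(0, -2) (called at line 62).
First divergence: position 12 — the shown line 'checkpoint: 0' should read 'checkpoint: 2'.
Intended log window:
  10: combined inputs 2 / 3
  11: collect_span: inputs 2 and 3
  12: checkpoint: 2
  13: grade_run: 4 entries, threshold -1
Execution walk:
  sum_active([0, 10, 3, -1]) -> 2  [called from clip_value, line 27]
  verify_load([0, 10, 3, -1], -1) -> 3  [called from clip_value, line 28]
  collect_span(2, 3) -> 0  [called from clip_value, line 30]
  clip_value([0, 10, 3, -1], -1) -> 0  [called from main, line 58]
  shape_report([0, 10, 3, -1], -1) -> 3  [called from grade_run, line 40]
  grade_run([0, 10, 3, -1], -1) -> -2  [called from main, line 60]
  settle_round(0, -2) -> 20  [called from main, line 62]
Log origin:
  1: logged in main at line 57
  2: logged in sum_active at line 2
  3-6: logged in sum_active at line 7
  7: logged in sum_active at line 8
  8: logged in verify_load at line 12
  9: logged in verify_load at line 17
  10: logged in clip_value at line 29
  11: logged in collect_span at line 21
  12: logged in main at line 59
  13: logged in grade_run at line 39
  14: logged in shape_report at line 33
  15: logged in grade_run at line 41
  16: logged in main at line 61
  17: logged in settle_round at line 46
A correct fix: line 23: replace `top % top` with `mid % top`.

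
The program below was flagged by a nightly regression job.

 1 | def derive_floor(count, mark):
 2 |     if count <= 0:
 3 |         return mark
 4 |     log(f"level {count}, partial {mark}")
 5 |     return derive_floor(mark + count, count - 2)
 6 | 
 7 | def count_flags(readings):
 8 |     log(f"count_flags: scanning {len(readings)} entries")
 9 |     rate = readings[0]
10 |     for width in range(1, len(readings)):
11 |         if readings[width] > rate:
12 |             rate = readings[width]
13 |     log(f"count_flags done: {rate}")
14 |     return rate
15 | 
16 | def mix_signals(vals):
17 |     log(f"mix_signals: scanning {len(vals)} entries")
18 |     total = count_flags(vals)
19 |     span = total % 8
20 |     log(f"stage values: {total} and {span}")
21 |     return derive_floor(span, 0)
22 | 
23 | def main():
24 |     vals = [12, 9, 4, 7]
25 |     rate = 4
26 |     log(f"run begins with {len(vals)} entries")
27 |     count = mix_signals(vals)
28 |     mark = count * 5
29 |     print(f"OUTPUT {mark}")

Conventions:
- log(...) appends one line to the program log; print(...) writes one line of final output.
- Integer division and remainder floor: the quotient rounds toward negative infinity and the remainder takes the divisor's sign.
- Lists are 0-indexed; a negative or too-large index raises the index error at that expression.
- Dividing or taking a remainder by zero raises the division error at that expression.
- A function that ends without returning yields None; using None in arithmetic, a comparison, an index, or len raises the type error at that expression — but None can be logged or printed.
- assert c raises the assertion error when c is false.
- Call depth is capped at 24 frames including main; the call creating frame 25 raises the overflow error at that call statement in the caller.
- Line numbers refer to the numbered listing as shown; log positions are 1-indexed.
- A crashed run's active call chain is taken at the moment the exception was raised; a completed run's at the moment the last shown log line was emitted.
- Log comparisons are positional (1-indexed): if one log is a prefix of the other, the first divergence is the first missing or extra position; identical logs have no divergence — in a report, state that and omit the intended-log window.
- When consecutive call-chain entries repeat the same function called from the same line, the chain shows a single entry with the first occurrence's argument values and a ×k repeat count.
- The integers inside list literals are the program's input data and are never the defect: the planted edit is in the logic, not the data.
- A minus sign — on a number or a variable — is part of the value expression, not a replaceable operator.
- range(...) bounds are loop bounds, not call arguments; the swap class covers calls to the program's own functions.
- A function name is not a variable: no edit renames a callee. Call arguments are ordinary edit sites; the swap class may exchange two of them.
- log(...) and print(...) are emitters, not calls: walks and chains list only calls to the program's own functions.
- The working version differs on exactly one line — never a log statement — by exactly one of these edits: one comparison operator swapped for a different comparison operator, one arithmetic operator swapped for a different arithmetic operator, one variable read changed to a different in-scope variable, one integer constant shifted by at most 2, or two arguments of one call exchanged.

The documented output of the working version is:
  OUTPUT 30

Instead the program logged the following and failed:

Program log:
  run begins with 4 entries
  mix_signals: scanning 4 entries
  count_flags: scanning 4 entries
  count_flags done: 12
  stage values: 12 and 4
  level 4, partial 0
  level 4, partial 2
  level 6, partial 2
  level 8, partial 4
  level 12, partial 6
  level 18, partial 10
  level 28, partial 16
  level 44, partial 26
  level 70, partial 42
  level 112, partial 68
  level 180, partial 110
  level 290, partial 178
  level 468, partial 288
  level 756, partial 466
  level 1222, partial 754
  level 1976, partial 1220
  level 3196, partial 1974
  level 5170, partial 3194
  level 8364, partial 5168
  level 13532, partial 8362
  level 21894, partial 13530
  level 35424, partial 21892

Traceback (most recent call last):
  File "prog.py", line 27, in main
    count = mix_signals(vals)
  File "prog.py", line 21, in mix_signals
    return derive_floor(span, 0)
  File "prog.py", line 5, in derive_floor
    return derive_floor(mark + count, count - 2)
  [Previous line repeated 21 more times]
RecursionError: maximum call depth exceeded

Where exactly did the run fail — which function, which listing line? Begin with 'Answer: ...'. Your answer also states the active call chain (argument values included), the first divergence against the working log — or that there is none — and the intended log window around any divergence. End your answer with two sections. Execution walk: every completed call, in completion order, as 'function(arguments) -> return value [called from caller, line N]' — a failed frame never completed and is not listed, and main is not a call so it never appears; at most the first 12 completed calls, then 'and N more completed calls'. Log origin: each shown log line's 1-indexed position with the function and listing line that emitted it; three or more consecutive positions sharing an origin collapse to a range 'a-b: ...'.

Answer: the error was raised in derive_floor, line 5.
The tell: Log line 7 is where behavior first shows: 'level 4, partial 2' appears instead of 'level 2, partial 4'.
Call chain: main -> mix_signals([12, 9, 4, 7]) (called at line 27) -> derive_floor(4, 0) (called at line 21) -> derive_floor(4, 2) (called at line 5) ×21.
First divergence: position 7; shown 'level 4, partial 2' vs intended 'level 2, partial 4'.
Intended log window:
  5: stage values: 12 and 4
  6: level 4, partial 0
  7: level 2, partial 4
Execution walk:
  count_flags([12, 9, 4, 7]) -> 12  [called from mix_signals, line 18]
Log origins:
  1: logged in main at line 26
  2: logged in mix_signals at line 17
  3: logged in count_flags at line 8
  4: logged in count_flags at line 13
  5: logged in mix_signals at line 20
  6-27: logged in derive_floor at line 4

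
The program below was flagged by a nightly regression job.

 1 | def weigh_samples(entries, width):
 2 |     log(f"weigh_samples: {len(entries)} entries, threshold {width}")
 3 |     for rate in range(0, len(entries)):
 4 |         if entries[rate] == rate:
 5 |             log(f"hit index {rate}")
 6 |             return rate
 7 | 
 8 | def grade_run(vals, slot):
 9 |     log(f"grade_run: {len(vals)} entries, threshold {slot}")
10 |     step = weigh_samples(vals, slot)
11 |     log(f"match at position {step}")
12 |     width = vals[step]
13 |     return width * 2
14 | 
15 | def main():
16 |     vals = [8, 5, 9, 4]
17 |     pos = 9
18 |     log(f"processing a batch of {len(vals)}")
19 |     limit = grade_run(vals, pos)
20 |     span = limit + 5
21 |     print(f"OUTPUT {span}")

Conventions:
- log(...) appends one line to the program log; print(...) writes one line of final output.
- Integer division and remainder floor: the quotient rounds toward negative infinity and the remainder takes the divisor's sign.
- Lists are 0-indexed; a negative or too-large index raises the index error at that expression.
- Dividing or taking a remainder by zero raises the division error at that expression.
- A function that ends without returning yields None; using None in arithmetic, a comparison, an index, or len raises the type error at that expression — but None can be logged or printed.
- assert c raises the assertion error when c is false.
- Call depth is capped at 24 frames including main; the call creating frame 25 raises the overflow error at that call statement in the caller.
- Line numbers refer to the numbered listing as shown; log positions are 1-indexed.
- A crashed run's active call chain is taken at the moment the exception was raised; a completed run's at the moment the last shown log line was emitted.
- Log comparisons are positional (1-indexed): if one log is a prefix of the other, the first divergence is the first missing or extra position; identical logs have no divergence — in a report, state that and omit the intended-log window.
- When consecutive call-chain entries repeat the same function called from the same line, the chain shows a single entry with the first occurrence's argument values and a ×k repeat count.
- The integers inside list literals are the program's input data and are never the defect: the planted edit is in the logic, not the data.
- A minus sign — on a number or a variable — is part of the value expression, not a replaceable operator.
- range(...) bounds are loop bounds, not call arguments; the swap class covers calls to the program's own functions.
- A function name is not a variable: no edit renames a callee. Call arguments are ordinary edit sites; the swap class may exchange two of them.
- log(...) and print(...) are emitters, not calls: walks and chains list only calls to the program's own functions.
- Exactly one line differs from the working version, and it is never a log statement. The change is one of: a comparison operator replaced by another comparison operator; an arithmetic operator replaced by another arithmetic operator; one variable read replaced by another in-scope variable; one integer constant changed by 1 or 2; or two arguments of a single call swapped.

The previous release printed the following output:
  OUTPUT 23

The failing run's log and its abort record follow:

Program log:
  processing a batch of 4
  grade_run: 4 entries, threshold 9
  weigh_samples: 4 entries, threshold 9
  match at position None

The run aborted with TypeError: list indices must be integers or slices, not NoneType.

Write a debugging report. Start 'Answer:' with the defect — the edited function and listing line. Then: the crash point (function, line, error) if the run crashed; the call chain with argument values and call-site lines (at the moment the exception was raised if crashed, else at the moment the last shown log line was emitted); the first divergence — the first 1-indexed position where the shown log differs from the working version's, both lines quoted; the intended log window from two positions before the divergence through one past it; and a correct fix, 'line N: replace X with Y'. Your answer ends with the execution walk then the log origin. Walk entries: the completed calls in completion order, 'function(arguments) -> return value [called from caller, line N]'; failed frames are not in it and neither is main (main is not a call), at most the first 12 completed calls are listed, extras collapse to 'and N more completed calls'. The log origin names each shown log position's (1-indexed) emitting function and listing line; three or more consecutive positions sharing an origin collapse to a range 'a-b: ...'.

Answer: the defect is in weigh_samples at line 4.
Key observation: The log first diverges at position 4: the faulty run prints 'match at position None' where the working version prints 'hit index 2'.
Crash: grade_run, line 12, TypeError.
Call chain: main -> grade_run([8, 5, 9, 4], 9) (called at line 19).
First divergence: position 4 — the shown line 'match at position None' should read 'hit index 2'.
Intended log window:
  2: grade_run: 4 entries, threshold 9
  3: weigh_samples: 4 entries, threshold 9
  4: hit index 2
  5: match at position 2
Execution walk:
  weigh_samples([8, 5, 9, 4], 9) -> None  [called from grade_run, line 10]
Origin of each log line:
  1: from main, line 18
  2: from grade_run, line 9
  3: from weigh_samples, line 2
  4: from grade_run, line 11
A correct fix: line 4: replace `entries[rate] == rate` with `entries[rate] == width`.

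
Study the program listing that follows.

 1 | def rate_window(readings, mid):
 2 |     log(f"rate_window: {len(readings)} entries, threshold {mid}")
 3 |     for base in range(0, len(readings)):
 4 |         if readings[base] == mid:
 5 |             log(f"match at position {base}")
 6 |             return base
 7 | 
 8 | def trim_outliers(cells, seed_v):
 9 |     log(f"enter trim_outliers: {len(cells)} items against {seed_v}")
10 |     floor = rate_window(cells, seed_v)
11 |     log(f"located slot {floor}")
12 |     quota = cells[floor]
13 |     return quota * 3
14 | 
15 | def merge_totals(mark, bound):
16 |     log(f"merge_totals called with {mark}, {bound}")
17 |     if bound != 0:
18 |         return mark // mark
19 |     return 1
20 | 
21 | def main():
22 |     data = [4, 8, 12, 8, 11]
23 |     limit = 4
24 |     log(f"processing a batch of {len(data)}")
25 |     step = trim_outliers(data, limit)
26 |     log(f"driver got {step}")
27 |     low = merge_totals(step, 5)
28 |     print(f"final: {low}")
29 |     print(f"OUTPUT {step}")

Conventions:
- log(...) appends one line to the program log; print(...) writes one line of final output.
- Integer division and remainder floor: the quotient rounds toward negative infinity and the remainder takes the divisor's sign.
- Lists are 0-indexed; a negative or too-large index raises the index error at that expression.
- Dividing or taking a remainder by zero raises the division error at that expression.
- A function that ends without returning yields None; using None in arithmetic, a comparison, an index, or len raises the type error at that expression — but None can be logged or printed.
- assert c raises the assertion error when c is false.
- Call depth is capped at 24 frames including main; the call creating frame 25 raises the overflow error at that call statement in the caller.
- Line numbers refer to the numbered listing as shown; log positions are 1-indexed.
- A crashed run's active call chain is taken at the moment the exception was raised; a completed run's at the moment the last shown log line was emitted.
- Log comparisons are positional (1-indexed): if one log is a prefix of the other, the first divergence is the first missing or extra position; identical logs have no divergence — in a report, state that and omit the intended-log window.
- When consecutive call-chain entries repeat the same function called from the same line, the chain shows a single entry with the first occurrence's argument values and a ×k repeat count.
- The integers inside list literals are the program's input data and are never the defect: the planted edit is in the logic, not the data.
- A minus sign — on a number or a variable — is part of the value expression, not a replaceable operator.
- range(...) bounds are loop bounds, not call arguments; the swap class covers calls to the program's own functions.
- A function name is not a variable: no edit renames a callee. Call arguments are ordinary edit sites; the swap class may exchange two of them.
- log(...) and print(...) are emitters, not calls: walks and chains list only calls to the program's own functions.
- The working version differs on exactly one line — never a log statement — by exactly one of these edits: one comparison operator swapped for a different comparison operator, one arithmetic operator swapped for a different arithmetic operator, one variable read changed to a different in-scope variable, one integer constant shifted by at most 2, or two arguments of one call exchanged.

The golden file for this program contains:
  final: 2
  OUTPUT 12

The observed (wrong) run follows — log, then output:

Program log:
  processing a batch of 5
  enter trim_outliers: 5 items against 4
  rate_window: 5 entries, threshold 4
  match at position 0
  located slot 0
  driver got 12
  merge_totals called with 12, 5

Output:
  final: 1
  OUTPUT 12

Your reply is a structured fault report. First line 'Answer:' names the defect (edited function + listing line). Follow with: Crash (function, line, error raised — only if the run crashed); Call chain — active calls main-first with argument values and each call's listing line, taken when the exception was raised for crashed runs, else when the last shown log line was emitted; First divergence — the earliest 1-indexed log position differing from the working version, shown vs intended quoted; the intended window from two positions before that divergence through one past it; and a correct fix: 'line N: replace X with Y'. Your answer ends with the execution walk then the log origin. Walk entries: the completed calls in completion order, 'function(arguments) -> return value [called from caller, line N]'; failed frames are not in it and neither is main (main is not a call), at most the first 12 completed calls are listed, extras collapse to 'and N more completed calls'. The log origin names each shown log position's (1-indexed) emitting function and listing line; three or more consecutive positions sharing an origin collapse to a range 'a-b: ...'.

Answer: the defect is in merge_totals at line 18.
Key observation: The logs agree in full; only the final output differs.
Call chain: main -> merge_totals(12, 5) (called at line 27).
First divergence: none (the log streams are identical).
Execution walk:
  rate_window([4, 8, 12, 8, 11], 4) -> 0  [called from trim_outliers, line 10]
  trim_outliers([4, 8, 12, 8, 11], 4) -> 12  [called from main, line 25]
  merge_totals(12, 5) -> 1  [called from main, line 27]
Log origin:
  1: emitted by main (line 24)
  2: emitted by trim_outliers (line 9)
  3: emitted by rate_window (line 2)
  4: emitted by rate_window (line 5)
  5: emitted by trim_outliers (line 11)
  6: emitted by main (line 26)
  7: emitted by merge_totals (line 16)
A correct fix: line 18: replace `mark // mark` with `mark // bound`.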